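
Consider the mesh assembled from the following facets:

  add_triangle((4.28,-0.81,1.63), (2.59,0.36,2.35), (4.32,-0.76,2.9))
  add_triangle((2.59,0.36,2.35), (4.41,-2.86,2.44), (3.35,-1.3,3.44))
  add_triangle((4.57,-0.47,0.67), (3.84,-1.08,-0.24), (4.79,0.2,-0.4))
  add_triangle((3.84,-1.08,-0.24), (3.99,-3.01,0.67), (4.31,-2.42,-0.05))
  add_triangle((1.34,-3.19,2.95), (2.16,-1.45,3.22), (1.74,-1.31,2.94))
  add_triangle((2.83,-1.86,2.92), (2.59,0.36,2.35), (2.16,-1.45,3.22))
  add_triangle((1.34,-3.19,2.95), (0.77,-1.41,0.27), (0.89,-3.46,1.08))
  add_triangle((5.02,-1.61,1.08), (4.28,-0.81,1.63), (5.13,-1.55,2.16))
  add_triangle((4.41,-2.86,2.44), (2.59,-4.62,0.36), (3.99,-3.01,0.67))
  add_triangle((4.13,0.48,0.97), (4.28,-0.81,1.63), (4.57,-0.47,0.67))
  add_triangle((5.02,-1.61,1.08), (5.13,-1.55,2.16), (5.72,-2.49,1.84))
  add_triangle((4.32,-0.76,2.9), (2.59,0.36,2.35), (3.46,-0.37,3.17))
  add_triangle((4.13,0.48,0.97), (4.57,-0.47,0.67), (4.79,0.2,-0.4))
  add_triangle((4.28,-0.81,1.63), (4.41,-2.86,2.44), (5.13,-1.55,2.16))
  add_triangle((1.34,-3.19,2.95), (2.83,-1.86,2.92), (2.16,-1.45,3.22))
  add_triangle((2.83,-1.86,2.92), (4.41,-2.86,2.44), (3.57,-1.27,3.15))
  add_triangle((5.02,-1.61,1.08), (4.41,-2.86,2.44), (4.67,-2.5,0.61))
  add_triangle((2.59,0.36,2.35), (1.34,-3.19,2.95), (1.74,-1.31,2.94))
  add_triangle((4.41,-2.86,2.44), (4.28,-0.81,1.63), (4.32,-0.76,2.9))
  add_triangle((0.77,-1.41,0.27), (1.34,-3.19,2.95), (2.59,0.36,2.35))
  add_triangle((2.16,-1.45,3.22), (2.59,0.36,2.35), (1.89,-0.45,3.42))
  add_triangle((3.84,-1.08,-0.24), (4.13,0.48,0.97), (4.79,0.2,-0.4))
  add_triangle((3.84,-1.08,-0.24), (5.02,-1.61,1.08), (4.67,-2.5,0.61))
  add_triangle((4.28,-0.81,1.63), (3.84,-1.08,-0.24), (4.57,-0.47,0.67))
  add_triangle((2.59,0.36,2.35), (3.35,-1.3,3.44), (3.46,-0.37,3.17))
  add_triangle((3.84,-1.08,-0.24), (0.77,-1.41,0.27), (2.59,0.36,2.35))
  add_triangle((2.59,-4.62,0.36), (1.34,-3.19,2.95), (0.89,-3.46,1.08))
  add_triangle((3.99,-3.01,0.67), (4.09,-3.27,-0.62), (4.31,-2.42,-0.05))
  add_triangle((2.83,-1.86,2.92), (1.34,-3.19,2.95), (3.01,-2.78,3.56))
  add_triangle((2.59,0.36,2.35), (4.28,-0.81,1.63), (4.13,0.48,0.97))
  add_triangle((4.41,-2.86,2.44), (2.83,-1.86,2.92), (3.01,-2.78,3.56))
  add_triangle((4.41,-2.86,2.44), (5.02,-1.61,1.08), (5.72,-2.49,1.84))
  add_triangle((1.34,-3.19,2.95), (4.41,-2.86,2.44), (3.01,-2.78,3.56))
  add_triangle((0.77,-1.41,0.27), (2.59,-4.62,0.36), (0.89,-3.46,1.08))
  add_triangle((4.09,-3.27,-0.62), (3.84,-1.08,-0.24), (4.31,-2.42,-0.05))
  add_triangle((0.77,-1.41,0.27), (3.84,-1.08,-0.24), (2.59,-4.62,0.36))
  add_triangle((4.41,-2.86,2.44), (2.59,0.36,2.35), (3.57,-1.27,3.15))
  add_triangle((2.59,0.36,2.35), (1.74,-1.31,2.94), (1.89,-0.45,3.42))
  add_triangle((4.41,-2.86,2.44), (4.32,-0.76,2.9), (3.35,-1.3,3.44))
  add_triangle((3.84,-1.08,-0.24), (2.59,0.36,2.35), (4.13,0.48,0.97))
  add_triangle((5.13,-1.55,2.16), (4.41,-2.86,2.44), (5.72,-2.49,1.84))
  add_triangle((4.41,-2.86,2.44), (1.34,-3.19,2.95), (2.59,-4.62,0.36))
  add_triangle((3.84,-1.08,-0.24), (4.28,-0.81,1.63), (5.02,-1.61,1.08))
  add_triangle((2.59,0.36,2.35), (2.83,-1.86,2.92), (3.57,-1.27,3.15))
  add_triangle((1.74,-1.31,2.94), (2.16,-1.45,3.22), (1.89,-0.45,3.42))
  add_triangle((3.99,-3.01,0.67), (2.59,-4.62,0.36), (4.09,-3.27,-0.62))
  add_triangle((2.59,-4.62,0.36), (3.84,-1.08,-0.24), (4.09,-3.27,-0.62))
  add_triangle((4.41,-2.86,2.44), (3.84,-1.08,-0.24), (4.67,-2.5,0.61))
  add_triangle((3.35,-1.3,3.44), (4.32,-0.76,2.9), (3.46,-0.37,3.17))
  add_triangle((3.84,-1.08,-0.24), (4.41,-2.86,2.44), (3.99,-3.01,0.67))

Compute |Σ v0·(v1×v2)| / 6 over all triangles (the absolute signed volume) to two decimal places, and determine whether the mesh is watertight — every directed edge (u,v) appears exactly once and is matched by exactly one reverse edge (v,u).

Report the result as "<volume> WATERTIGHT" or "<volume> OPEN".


Per-triangle v0·(v1×v2)/6:
  t1: +0.7050
  t2: -1.7903
  t3: +0.9988
  t4: +0.4456
  t5: +0.2367
  t6: +0.9596
  t7: -0.5100
  t8: +0.4408
  t9: +2.9899
  t10: +0.7935
  t11: +0.6279
  t12: +0.3925
  t13: +0.9519
  t14: +0.0161
  t15: +1.0573
  t16: +1.0617
  t17: +1.7279
  t18: -0.8222
  t19: +1.8441
  t20: -1.7603
  t21: +0.9006
  t22: -1.3218
  t23: +0.9441
  t24: +0.7493
  t25: +0.1237
  t26: -2.1402
  t27: +1.9037
  t28: +0.8175
  t29: +0.0979
  t30: +1.5928
  t31: +0.7897
  t32: -0.0808
  t33: +1.8880
  t34: -0.1167
  t35: +0.5793
  t36: -0.3937
  t37: +1.0567
  t38: -0.7235
  t39: +2.0537
  t40: -1.7835
  t41: +1.1222
  t42: +6.6035
  t43: +0.5918
  t44: +0.3553
  t45: +0.1328
  t46: +2.3077
  t47: -1.6155
  t48: -1.1274
  t49: +0.6383
  t50: +2.3280
Σ = +28.6401 → |volume| = 28.64

Directed edges: 150 total, each appears once with its reverse present → watertight.

28.64 WATERTIGHT


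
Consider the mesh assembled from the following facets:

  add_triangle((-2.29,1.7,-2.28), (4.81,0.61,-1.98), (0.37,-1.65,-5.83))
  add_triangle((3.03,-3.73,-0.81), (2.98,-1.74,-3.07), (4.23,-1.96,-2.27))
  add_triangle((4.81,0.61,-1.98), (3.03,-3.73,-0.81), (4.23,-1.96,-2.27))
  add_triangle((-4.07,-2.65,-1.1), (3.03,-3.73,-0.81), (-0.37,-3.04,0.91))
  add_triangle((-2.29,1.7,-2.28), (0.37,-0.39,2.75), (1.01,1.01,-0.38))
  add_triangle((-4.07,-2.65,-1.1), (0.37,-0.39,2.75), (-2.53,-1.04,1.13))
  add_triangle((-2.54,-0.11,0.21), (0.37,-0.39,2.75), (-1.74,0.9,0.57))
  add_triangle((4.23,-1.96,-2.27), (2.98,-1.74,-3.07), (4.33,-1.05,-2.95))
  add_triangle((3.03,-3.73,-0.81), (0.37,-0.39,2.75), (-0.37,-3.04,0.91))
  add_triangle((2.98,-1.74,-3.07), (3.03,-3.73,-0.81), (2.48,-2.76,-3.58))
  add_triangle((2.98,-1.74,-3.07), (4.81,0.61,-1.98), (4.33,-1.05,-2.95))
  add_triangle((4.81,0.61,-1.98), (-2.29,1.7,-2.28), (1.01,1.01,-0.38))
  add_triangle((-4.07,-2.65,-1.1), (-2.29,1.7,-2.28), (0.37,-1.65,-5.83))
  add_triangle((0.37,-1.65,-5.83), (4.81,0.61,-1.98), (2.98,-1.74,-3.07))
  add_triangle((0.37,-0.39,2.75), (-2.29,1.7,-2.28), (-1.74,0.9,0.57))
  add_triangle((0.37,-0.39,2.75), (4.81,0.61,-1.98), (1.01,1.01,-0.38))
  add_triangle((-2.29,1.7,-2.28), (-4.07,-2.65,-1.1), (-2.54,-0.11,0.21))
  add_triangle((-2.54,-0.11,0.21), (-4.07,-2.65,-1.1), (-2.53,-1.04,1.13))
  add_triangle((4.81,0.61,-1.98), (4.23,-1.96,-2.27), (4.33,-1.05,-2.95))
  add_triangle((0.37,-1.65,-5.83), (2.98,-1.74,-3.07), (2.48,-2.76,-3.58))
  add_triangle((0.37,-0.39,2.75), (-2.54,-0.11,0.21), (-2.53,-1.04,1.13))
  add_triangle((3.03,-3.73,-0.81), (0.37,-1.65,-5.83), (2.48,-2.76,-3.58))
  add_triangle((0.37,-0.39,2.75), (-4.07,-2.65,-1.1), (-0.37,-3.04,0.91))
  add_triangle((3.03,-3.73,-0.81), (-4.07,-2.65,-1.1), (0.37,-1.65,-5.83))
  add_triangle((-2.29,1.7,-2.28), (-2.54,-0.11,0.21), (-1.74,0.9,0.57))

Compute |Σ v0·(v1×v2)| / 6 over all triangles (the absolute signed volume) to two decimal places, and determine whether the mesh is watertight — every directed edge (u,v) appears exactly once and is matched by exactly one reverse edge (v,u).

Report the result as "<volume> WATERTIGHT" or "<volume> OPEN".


Per-triangle v0·(v1×v2)/6:
  t1: +13.4436
  t2: +2.6185
  t3: +2.6191
  t4: +7.0000
  t5: +1.5386
  t6: +1.8679
  t7: +1.2214
  t8: +1.1502
  t9: +5.0558
  t10: +2.5045
  t11: +0.3806
  t12: +2.3355
  t13: +14.9666
  t14: +7.1324
  t15: +0.2547
  t16: +2.0645
  t17: +3.6800
  t18: +1.5301
  t19: +1.6589
  t20: +2.8204
  t21: +0.9370
  t22: +2.6075
  t23: +4.5994
  t24: +20.8504
  t25: +1.3442
Σ = +106.1817 → |volume| = 106.18

Directed edges: 75 total; 3 unmatched, e.g. (4.81,0.61,-1.98)→(3.03,-3.73,-0.81) → open.

106.18 OPEN


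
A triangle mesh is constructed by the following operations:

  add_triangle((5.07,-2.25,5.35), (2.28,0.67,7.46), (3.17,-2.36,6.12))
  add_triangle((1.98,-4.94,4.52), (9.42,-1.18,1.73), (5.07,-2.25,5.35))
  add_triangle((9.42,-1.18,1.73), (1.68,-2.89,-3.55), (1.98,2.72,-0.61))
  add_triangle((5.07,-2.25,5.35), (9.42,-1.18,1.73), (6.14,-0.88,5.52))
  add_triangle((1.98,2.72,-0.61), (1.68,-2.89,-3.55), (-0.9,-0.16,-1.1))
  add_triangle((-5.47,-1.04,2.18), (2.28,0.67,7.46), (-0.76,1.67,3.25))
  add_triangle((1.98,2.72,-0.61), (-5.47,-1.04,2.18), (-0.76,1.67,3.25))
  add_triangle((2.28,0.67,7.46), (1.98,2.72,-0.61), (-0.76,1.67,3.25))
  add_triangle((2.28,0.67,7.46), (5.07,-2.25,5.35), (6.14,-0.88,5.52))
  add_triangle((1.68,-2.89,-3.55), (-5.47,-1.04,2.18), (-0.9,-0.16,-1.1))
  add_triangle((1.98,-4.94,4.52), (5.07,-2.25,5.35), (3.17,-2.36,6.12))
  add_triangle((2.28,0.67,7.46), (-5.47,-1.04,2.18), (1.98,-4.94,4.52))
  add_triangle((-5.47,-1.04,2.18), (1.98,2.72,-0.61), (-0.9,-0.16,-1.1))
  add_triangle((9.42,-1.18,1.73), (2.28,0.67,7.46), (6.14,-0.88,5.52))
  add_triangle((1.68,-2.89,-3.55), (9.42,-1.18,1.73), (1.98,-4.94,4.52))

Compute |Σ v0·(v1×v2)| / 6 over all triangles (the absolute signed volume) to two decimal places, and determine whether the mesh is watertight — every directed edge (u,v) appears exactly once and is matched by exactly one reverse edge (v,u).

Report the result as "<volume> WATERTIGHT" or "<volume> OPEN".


Per-triangle v0·(v1×v2)/6:
  t1: +8.0144
  t2: +22.0132
  t3: +22.0760
  t4: +10.3673
  t5: +3.4396
  t6: +13.2081
  t7: +6.0003
  t8: +9.7609
  t9: +9.2418
  t10: +4.2972
  t11: +7.5652
  t12: +41.7063
  t13: +3.1183
  t14: +7.8155
  t15: +45.9089
Σ = +214.5331 → |volume| = 214.53

Directed edges: 45 total; 9 unmatched, e.g. (2.28,0.67,7.46)→(3.17,-2.36,6.12) → open.

214.53 OPEN


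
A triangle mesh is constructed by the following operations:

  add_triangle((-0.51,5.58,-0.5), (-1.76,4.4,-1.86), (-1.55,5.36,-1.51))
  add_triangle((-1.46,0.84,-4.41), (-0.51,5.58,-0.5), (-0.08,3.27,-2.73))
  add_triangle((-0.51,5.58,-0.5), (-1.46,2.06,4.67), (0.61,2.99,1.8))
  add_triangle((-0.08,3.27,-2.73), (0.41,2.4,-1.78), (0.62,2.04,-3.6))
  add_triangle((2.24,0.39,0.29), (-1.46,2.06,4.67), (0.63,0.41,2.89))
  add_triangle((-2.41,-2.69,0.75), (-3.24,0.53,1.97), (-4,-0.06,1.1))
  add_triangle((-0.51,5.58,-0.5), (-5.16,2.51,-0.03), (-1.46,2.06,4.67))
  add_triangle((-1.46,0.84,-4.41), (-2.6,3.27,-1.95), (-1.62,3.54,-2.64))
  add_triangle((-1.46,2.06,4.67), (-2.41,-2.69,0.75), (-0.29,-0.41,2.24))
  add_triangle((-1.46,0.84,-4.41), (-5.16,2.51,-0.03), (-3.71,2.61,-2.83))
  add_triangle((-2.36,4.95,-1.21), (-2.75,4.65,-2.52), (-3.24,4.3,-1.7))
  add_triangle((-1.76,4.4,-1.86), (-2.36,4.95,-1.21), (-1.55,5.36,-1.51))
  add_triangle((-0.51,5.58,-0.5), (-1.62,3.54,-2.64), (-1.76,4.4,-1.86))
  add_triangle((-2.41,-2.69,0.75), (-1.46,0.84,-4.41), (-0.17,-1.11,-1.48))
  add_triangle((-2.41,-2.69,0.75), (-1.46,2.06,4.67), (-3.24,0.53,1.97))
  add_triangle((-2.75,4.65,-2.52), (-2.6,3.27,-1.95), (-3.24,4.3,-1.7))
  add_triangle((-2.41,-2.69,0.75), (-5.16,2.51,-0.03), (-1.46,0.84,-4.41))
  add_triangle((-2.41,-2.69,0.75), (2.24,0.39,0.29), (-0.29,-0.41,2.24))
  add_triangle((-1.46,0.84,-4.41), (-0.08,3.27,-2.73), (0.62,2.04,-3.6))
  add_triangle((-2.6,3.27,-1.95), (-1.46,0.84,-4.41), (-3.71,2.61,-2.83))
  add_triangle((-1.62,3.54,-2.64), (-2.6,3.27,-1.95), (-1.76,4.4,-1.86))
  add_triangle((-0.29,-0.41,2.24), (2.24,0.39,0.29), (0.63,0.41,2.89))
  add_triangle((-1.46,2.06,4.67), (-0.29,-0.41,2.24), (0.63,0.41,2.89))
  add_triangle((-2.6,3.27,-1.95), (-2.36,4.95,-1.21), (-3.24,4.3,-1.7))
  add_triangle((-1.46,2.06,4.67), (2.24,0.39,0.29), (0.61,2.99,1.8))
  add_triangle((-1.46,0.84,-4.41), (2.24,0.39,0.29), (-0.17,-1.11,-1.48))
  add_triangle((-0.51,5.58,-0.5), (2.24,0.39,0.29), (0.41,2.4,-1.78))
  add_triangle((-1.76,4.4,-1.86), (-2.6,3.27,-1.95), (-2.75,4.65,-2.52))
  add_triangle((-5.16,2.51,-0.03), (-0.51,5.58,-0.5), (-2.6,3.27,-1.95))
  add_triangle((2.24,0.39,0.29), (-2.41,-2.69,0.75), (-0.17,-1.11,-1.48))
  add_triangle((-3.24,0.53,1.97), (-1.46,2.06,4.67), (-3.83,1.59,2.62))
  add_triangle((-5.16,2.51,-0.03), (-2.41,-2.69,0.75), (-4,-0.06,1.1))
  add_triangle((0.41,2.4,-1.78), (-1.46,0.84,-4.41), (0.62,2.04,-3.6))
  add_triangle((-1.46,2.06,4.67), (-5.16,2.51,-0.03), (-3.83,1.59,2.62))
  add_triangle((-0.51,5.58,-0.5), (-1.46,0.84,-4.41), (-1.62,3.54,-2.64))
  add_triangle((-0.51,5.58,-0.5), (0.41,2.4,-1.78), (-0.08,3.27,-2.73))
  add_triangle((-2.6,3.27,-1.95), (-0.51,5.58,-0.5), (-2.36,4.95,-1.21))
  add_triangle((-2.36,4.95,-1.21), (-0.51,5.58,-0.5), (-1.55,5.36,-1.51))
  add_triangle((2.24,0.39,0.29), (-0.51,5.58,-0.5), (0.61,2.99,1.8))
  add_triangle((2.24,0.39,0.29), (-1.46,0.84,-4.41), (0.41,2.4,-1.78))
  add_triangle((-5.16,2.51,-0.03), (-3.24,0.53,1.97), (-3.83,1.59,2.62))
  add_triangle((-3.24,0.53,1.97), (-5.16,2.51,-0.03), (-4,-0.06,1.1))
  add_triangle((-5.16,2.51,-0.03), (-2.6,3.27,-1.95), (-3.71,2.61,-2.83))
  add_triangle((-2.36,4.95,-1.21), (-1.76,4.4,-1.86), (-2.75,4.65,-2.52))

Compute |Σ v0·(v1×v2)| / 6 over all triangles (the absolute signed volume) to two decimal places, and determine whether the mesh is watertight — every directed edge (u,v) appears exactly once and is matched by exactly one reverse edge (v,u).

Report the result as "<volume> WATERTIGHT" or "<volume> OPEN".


126.87 WATERTIGHT

Per-triangle v0·(v1×v2)/6:
  t1: +0.1447
  t2: +4.0173
  t3: +6.4335
  t4: +0.5662
  t5: +1.8816
  t6: +1.9427
  t7: +22.0299
  t8: +2.7736
  t9: +3.3321
  t10: +2.7349
  t11: +1.0726
  t12: +0.5950
  t13: +1.1660
  t14: +3.3186
  t15: +5.5958
  t16: +0.4215
  t17: +14.5347
  t18: +1.7879
  t19: +2.8422
  t20: +2.9330
  t21: +0.9985
  t22: +0.6323
  t23: +1.3926
  t24: -0.5723
  t25: +3.7444
  t26: +2.2981
  t27: +3.5022
  t28: -0.1547
  t29: +8.0152
  t30: +1.6642
  t31: +1.6814
  t32: +2.4131
  t33: -1.7499
  t34: +4.1658
  t35: +2.2383
  t36: +1.1078
  t37: -1.2993
  t38: +1.0711
  t39: +4.1095
  t40: +2.9207
  t41: +1.9100
  t42: +2.4201
  t43: +3.5032
  t44: +0.7304
Σ = +126.8667 → |volume| = 126.87

Directed edges: 132 total, each appears once with its reverse present → watertight.


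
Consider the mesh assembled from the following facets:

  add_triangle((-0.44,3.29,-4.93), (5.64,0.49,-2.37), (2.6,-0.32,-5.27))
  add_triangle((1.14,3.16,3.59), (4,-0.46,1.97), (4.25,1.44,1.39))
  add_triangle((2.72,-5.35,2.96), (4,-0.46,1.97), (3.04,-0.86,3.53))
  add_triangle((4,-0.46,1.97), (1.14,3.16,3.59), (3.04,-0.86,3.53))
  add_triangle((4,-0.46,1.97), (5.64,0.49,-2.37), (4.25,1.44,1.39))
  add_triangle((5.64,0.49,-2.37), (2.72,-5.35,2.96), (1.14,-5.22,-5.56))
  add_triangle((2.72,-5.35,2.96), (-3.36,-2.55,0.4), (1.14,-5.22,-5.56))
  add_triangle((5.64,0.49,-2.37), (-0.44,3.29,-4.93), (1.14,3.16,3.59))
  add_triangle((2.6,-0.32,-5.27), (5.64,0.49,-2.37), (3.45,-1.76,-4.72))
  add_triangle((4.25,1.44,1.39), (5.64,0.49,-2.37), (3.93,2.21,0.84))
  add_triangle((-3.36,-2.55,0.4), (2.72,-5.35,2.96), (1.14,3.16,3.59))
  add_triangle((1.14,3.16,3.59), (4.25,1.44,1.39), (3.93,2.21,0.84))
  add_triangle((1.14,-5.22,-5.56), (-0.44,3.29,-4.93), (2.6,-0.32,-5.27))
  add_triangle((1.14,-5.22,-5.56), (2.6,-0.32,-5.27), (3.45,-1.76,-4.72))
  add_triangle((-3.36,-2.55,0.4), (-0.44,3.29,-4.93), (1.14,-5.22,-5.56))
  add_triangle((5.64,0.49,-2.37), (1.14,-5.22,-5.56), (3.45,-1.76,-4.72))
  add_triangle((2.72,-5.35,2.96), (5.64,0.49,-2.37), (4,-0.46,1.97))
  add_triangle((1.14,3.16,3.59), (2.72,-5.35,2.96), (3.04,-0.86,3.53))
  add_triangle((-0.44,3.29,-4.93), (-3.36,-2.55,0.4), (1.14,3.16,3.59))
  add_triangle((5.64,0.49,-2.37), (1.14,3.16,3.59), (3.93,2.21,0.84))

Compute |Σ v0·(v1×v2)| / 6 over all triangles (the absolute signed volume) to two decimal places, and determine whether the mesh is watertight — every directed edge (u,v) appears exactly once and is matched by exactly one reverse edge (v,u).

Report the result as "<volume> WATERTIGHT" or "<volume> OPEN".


273.09 WATERTIGHT

Per-triangle v0·(v1×v2)/6:
  t1: +15.6939
  t2: +5.4369
  t3: +6.2750
  t4: +5.4906
  t5: +6.0854
  t6: +47.1953
  t7: +33.7119
  t8: +27.4472
  t9: +6.4101
  t10: +3.0706
  t11: +19.6892
  t12: +2.8767
  t13: +17.3712
  t14: +6.8833
  t15: +27.9865
  t16: +6.5135
  t17: +16.0567
  t18: +4.9094
  t19: +13.9638
  t20: +0.0215
Σ = +273.0889 → |volume| = 273.09

Directed edges: 60 total, each appears once with its reverse present → watertight.


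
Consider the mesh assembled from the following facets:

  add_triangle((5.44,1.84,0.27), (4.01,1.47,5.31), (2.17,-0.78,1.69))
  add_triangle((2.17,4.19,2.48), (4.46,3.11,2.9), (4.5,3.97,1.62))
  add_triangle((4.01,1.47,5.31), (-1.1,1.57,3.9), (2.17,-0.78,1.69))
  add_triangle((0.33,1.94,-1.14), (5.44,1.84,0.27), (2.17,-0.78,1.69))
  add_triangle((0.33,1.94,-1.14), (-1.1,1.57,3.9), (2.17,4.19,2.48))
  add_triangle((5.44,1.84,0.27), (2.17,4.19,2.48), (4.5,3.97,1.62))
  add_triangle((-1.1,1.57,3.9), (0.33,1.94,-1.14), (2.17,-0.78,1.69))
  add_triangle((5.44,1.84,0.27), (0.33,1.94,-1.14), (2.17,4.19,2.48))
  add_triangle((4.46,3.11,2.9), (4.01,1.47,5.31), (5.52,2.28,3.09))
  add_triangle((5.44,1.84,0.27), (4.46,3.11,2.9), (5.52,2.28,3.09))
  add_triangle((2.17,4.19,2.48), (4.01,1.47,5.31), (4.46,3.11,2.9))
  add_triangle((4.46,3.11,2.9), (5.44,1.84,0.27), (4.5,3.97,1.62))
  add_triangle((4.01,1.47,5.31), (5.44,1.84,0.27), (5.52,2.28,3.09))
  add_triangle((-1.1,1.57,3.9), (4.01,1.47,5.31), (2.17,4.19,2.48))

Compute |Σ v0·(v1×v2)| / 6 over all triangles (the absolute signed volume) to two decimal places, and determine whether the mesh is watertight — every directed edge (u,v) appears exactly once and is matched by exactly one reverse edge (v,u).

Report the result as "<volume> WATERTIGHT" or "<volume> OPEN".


Per-triangle v0·(v1×v2)/6:
  t1: +7.1787
  t2: +3.2599
  t3: +4.0795
  t4: -1.0357
  t5: +4.4568
  t6: -0.8889
  t7: -4.1350
  t8: +7.5561
  t9: +3.6445
  t10: +3.0860
  t11: +6.4314
  t12: +3.9172
  t13: +1.6233
  t14: +12.6713
Σ = +51.8452 → |volume| = 51.85

Directed edges: 42 total, each appears once with its reverse present → watertight.

51.85 WATERTIGHT


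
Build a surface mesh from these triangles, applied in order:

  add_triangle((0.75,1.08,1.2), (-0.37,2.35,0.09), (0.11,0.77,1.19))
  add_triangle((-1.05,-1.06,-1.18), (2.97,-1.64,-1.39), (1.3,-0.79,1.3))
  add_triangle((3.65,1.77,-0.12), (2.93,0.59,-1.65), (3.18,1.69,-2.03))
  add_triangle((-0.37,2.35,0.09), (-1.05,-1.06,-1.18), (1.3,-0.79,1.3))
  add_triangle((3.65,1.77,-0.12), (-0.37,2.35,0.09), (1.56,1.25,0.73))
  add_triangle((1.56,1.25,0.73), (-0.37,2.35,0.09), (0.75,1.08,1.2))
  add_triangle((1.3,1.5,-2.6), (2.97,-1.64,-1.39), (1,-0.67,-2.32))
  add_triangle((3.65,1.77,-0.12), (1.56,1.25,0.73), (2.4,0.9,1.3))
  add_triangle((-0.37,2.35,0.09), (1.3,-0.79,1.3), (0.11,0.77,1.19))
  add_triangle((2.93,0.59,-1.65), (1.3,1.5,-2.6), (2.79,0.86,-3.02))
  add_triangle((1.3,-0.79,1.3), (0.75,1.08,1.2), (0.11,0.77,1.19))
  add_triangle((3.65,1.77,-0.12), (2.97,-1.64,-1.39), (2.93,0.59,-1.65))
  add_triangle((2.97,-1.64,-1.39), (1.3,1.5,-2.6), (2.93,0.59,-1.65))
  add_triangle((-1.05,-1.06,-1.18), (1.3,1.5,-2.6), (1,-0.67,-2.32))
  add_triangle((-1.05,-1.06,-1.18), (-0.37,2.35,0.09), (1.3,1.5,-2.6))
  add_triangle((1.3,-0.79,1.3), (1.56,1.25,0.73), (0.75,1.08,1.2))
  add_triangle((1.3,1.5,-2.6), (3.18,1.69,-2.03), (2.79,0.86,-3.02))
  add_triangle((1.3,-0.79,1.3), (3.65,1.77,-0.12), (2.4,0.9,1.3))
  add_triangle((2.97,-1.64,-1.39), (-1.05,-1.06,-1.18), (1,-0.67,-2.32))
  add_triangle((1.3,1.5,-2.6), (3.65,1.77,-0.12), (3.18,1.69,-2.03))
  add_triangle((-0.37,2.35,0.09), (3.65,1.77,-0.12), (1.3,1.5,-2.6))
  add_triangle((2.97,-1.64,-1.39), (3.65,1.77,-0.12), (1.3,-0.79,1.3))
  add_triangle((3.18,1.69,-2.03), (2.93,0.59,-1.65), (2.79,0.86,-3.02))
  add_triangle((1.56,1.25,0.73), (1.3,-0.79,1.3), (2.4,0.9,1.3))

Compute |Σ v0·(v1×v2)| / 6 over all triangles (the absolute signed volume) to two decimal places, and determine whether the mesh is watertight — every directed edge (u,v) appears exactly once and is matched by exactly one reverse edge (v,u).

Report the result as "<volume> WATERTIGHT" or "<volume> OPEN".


Per-triangle v0·(v1×v2)/6:
  t1: +0.3133
  t2: +1.6088
  t3: +1.1130
  t4: +0.1094
  t5: +1.1788
  t6: +0.5514
  t7: +2.1493
  t8: +0.5394
  t9: -0.4139
  t10: -0.6041
  t11: +0.2778
  t12: +2.2581
  t13: +1.8706
  t14: +1.3067
  t15: +1.9521
  t16: +0.4905
  t17: +1.1155
  t18: +0.9760
  t19: +1.4058
  t20: +0.7885
  t21: +3.9761
  t22: +3.6328
  t23: +0.7078
  t24: +0.0997
Σ = +27.4033 → |volume| = 27.40

Directed edges: 72 total, each appears once with its reverse present → watertight.

27.40 WATERTIGHT


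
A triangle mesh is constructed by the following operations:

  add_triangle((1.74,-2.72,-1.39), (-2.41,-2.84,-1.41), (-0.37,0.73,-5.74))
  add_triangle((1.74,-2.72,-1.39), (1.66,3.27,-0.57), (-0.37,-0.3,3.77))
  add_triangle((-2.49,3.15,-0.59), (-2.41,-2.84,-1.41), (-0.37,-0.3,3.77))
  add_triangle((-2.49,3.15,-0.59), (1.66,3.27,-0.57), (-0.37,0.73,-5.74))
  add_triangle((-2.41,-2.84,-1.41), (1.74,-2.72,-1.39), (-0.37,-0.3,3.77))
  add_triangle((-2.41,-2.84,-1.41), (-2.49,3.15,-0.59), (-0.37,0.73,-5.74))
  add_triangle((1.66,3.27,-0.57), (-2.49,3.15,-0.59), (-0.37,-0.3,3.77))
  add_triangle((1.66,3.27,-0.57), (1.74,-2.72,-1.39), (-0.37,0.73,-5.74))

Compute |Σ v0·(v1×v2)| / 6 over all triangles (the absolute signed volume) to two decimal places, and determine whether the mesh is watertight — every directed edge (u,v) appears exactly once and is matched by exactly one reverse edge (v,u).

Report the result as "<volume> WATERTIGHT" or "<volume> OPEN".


Per-triangle v0·(v1×v2)/6:
  t1: +11.7116
  t2: +6.1020
  t3: +9.6950
  t4: +12.4918
  t5: +7.5071
  t6: +13.9046
  t7: +8.2899
  t8: +10.2987
Σ = +80.0008 → |volume| = 80.00

Directed edges: 24 total, each appears once with its reverse present → watertight.

80.00 WATERTIGHT


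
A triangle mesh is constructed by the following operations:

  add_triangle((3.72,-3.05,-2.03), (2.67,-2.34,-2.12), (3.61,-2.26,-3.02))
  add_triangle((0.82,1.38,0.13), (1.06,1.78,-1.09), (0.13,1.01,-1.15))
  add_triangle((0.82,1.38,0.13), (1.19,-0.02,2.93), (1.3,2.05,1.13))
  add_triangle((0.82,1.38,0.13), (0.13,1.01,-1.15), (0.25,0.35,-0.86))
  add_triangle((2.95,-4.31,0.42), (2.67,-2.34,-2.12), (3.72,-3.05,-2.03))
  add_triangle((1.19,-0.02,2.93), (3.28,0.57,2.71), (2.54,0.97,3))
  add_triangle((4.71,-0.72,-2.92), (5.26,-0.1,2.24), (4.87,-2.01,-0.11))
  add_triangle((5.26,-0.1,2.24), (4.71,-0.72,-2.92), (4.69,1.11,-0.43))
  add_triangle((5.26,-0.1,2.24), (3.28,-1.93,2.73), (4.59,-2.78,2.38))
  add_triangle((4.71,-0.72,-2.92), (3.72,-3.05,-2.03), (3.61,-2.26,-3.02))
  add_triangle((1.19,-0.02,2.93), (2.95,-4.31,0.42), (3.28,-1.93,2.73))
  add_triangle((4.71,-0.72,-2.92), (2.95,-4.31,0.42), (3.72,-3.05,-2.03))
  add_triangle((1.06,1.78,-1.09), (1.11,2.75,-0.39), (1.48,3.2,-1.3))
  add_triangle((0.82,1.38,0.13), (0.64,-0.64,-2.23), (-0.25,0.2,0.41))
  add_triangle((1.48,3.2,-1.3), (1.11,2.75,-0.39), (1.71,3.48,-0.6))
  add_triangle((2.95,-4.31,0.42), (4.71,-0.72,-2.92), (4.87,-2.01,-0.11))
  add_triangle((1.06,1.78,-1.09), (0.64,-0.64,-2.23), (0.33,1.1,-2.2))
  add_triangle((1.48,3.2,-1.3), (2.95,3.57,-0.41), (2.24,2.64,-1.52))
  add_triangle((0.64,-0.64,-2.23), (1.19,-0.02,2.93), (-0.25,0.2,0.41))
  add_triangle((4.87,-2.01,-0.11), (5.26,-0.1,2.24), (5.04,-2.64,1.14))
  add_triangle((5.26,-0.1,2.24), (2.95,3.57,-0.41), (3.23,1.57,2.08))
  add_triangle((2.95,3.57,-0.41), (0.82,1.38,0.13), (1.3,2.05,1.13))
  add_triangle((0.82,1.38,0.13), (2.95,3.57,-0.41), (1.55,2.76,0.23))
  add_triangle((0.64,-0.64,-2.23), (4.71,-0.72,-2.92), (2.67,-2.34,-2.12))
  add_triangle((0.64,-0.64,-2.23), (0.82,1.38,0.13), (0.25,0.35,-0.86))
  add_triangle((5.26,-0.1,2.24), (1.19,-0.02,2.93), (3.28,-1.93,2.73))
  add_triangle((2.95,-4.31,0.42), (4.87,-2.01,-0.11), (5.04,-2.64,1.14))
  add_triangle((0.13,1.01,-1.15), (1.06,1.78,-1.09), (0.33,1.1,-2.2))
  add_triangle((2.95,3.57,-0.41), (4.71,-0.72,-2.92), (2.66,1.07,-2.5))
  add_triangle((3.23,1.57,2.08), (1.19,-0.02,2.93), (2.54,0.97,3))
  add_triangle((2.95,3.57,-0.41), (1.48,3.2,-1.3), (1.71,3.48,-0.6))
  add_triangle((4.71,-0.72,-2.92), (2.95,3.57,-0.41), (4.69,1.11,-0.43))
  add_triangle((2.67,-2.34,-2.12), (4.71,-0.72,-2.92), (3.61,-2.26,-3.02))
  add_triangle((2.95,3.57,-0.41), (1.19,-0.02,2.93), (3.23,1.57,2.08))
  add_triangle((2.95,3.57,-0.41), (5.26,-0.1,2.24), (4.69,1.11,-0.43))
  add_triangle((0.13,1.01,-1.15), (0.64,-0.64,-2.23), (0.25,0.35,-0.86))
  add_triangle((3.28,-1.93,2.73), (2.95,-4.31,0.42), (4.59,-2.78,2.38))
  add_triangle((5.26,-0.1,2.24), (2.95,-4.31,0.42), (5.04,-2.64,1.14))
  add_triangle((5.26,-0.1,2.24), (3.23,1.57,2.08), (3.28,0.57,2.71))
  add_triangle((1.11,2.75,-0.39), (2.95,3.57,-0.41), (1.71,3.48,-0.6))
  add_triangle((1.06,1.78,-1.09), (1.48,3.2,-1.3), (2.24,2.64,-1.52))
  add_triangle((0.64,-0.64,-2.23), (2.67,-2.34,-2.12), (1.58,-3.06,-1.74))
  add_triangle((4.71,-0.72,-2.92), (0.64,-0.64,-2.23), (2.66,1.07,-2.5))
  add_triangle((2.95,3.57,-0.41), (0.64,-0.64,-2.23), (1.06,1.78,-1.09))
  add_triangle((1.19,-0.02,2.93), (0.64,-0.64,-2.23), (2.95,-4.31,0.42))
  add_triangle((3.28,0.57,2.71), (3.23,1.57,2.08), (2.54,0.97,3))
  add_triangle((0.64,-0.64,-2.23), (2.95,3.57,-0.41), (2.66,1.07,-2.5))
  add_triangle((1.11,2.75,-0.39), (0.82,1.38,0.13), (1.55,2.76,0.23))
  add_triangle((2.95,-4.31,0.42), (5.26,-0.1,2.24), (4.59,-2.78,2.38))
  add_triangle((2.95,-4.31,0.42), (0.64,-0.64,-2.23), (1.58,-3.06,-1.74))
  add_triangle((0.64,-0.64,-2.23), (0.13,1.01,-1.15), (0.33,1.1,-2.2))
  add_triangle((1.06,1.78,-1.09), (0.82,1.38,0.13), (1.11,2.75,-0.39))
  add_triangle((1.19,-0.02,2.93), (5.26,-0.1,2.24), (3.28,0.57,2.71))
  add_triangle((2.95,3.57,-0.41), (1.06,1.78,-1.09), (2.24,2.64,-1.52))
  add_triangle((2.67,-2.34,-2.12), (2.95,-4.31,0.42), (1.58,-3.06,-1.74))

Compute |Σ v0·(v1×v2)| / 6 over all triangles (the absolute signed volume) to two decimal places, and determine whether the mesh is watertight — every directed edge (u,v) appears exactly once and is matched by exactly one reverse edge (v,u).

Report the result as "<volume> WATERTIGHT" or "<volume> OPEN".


Per-triangle v0·(v1×v2)/6:
  t1: +0.3859
  t2: +0.1367
  t3: -0.2038
  t4: -0.1086
  t5: +0.9673
  t6: +0.6743
  t7: +7.0729
  t8: +6.5199
  t9: +2.4508
  t10: +1.8935
  t11: +1.9725
  t12: +3.5436
  t13: -0.0601
  t14: +0.0923
  t15: +0.1092
  t16: +6.5788
  t17: +0.7152
  t18: +0.8754
  t19: -0.0198
  t20: +3.1795
  t21: +4.6226
  t22: +0.1926
  t23: +0.0212
  t24: +2.5823
  t25: -0.1886
  t26: +3.9706
  t27: +2.9261
  t28: +0.1622
  t29: +4.3306
  t30: -0.1313
  t31: +0.5080
  t32: +5.7855
  t33: -0.5627
  t34: +1.7440
  t35: +5.9642
  t36: -0.0460
  t37: +1.9388
  t38: +1.8876
  t39: +1.4876
  t40: +0.0871
  t41: +0.1429
  t42: +1.2665
  t43: +2.4871
  t44: +1.1790
  t45: -2.3618
  t46: +0.6672
  t47: +0.7807
  t48: -0.0098
  t49: +3.5603
  t50: -1.1428
  t51: -0.0214
  t52: -0.1519
  t53: +1.3403
  t54: -0.3283
  t55: +2.4319
Σ = +83.8979 → |volume| = 83.90

Directed edges: 165 total; 9 unmatched, e.g. (0.82,1.38,0.13)→(1.19,-0.02,2.93) → open.

83.90 OPEN


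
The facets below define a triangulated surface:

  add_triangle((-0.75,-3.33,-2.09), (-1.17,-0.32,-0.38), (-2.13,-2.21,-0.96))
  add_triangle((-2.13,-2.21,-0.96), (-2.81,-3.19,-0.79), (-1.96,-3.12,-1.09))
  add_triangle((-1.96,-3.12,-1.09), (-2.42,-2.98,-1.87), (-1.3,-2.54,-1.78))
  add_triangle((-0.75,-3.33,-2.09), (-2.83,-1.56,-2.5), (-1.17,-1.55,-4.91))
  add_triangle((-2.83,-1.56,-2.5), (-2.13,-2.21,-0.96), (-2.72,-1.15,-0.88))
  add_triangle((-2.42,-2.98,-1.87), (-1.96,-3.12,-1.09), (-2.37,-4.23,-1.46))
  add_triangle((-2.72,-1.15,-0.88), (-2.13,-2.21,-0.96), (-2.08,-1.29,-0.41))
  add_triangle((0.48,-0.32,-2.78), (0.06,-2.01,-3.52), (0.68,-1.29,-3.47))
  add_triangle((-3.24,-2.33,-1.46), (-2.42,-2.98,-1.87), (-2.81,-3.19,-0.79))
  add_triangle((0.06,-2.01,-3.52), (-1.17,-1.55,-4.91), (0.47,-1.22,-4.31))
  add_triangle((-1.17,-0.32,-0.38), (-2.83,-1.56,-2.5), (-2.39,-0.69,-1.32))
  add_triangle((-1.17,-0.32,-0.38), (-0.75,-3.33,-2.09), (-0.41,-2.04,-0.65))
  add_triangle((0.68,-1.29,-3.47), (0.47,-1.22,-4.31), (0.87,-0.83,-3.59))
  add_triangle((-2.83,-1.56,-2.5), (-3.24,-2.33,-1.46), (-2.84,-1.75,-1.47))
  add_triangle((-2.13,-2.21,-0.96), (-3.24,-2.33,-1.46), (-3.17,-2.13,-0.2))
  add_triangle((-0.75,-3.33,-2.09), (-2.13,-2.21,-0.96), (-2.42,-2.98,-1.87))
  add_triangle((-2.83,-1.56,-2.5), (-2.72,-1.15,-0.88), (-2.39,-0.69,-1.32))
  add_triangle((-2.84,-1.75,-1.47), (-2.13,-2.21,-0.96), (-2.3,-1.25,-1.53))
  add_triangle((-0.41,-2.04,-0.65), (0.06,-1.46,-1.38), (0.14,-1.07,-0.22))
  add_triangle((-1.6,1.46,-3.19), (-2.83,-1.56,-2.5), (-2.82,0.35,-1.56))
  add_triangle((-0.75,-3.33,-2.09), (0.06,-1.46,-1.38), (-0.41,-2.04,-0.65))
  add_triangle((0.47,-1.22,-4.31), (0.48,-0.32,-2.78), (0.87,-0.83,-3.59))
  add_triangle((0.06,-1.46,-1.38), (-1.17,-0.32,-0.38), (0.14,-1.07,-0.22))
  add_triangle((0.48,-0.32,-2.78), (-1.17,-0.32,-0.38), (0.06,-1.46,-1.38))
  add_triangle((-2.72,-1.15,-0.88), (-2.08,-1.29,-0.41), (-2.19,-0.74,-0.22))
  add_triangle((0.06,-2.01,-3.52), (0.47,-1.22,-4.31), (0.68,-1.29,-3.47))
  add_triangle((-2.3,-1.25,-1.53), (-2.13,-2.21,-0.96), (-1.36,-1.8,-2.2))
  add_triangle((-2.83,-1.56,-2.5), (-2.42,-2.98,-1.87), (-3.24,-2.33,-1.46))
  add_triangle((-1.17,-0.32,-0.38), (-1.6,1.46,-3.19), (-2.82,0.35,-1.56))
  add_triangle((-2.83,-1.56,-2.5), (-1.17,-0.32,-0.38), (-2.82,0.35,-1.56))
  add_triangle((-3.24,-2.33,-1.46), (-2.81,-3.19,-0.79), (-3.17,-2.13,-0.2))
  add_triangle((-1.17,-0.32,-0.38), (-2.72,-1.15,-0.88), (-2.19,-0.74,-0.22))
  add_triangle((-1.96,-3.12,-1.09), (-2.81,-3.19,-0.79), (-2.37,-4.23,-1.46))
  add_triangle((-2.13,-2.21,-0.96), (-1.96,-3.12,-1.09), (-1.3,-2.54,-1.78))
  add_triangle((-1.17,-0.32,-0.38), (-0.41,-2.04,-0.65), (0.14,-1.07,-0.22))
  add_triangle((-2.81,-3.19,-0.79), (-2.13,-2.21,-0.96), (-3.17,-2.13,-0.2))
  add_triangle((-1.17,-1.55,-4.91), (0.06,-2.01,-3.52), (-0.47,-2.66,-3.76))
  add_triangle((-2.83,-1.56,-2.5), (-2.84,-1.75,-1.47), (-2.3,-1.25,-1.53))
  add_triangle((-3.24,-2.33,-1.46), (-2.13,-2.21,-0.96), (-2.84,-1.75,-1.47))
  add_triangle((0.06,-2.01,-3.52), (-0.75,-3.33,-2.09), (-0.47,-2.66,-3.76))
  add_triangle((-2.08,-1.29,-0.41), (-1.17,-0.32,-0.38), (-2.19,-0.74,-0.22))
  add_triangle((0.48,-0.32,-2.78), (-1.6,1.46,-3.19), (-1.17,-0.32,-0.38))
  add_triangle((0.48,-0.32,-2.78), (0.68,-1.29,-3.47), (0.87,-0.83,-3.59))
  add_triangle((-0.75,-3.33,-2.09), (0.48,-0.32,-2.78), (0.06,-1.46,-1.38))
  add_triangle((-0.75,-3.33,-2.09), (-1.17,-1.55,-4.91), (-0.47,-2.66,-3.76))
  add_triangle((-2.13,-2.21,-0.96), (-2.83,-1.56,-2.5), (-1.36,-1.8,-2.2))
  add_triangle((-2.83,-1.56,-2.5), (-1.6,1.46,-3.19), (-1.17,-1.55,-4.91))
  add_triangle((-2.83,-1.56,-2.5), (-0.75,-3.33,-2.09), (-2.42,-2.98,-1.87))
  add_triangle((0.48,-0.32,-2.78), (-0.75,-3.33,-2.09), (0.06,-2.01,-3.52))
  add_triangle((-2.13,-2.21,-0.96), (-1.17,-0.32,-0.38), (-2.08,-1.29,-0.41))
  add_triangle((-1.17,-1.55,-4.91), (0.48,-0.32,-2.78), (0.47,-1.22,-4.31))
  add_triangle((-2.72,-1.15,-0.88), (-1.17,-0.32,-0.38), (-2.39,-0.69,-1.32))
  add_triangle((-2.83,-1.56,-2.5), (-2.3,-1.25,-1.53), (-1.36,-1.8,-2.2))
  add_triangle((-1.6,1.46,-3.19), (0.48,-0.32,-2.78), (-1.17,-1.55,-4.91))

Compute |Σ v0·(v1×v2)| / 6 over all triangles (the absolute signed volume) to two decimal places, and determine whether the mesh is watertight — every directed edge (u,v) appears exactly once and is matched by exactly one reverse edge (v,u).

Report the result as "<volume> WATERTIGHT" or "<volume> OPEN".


22.67 OPEN

Per-triangle v0·(v1×v2)/6:
  t1: -0.4225
  t2: -0.2039
  t3: +0.3818
  t4: +4.7233
  t5: +0.8959
  t6: -0.1188
  t7: +0.2065
  t8: -0.2862
  t9: +0.8110
  t10: +1.2045
  t11: -0.0721
  t12: +0.3792
  t13: +0.1461
  t14: +0.1445
  t15: -0.4499
  t16: +0.4142
  t17: +0.3203
  t18: -0.1329
  t19: +0.1250
  t20: +2.6245
  t21: +0.1488
  t22: +0.1368
  t23: -0.2260
  t24: -0.7221
  t25: +0.1131
  t26: +0.2912
  t27: -0.7084
  t28: +1.0199
  t29: -0.3455
  t30: +0.4444
  t31: +0.8141
  t32: +0.0388
  t33: -0.0559
  t34: -0.3731
  t35: +0.0119
  t36: -0.3158
  t37: +0.7701
  t38: +0.0524
  t39: -0.0697
  t40: +0.4330
  t41: -0.0618
  t42: -1.3214
  t43: -0.0876
  t44: +0.4145
  t45: +1.2345
  t46: +0.9445
  t47: +5.0404
  t48: +1.4766
  t49: -0.0419
  t50: -0.1220
  t51: +0.5517
  t52: +0.0431
  t53: -0.2402
  t54: +2.6896
Σ = +22.6684 → |volume| = 22.67

Directed edges: 162 total; 6 unmatched, e.g. (-2.42,-2.98,-1.87)→(-1.3,-2.54,-1.78) → open.


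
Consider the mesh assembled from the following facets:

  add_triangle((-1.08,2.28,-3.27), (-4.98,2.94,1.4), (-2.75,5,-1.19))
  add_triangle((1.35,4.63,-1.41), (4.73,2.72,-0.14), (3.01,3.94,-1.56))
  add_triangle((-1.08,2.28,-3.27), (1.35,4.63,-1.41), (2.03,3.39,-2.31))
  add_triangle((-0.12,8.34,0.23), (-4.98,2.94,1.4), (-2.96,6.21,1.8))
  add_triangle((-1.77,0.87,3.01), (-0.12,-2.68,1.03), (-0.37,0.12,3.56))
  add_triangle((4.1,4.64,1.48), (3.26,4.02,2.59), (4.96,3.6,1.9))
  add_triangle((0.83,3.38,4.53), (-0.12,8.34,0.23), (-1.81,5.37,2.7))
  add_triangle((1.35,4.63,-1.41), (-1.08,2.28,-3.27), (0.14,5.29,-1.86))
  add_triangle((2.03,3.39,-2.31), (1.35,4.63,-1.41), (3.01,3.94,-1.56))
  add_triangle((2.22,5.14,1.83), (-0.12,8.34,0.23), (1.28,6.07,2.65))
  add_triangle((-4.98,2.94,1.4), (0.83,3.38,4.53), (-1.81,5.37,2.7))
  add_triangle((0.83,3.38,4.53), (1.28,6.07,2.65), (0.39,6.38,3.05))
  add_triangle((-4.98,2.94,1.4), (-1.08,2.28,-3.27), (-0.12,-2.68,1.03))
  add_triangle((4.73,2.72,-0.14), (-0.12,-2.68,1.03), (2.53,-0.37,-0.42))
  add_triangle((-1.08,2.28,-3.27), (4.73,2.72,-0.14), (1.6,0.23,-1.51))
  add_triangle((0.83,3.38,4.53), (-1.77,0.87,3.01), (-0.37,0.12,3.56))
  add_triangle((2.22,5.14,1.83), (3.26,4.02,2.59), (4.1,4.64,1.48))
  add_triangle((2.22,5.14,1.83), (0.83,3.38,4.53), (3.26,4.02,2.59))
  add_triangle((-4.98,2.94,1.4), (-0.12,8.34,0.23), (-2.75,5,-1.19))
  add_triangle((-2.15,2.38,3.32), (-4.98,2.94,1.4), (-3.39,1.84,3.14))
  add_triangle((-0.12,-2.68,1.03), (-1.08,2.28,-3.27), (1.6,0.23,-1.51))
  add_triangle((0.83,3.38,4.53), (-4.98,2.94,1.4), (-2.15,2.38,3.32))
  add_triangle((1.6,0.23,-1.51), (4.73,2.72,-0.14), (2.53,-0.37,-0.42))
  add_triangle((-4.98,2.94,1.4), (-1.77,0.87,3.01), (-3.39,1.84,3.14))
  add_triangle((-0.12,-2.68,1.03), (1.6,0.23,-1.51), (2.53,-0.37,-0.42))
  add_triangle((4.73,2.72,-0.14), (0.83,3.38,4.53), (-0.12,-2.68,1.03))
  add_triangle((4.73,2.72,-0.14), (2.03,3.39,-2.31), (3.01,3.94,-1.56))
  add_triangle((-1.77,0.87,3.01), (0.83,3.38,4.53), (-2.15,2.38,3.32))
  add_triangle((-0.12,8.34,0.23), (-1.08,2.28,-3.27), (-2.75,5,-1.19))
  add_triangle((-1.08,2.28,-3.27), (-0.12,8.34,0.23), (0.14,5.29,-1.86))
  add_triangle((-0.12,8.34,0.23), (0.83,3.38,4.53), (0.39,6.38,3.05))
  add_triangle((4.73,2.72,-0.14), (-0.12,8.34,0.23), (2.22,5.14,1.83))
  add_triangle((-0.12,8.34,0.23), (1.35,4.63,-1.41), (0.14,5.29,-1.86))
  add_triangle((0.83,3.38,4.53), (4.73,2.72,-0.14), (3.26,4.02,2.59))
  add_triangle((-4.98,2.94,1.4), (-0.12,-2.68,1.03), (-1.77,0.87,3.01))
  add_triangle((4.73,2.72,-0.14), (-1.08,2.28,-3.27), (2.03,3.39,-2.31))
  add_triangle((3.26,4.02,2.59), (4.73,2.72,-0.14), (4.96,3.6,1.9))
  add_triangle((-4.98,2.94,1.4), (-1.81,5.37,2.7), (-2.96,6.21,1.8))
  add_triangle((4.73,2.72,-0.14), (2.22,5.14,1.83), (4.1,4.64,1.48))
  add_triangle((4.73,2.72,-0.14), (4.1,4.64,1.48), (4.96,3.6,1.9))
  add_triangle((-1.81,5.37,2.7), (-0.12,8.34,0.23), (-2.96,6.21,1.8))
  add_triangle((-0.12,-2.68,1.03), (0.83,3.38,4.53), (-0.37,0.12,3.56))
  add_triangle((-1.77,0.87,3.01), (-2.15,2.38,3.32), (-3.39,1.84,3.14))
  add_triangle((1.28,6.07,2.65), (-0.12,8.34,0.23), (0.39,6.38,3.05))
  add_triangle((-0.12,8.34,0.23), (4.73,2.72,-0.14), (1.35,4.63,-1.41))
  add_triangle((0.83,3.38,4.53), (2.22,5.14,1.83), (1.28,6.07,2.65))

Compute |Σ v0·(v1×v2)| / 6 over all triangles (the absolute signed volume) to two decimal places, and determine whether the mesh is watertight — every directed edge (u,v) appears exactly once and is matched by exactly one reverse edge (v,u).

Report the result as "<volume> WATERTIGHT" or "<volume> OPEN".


196.22 WATERTIGHT

Per-triangle v0·(v1×v2)/6:
  t1: +7.3390
  t2: +2.0827
  t3: +3.7903
  t4: +5.9159
  t5: +2.3530
  t6: +1.9690
  t7: +13.8026
  t8: +2.4522
  t9: +1.5455
  t10: +4.7073
  t11: +9.9678
  t12: +2.9835
  t13: +6.8012
  t14: +2.1870
  t15: +5.1414
  t16: +3.3834
  t17: +2.3051
  t18: +4.9676
  t19: +14.0235
  t20: +2.3798
  t21: +2.4503
  t22: +4.3314
  t23: +1.9164
  t24: -0.0189
  t25: +1.2178
  t26: +11.7236
  t27: +1.3409
  t28: +2.6950
  t29: +10.4738
  t30: +3.9210
  t31: -0.5388
  t32: +11.8772
  t33: +3.4879
  t34: +1.5553
  t35: +5.5917
  t36: +0.6401
  t37: -1.8780
  t38: +4.6604
  t39: +1.4664
  t40: +2.7387
  t41: +6.2598
  t42: +2.0705
  t43: +1.0074
  t44: +3.7998
  t45: +9.7701
  t46: +3.5597
Σ = +196.2173 → |volume| = 196.22

Directed edges: 138 total, each appears once with its reverse present → watertight.


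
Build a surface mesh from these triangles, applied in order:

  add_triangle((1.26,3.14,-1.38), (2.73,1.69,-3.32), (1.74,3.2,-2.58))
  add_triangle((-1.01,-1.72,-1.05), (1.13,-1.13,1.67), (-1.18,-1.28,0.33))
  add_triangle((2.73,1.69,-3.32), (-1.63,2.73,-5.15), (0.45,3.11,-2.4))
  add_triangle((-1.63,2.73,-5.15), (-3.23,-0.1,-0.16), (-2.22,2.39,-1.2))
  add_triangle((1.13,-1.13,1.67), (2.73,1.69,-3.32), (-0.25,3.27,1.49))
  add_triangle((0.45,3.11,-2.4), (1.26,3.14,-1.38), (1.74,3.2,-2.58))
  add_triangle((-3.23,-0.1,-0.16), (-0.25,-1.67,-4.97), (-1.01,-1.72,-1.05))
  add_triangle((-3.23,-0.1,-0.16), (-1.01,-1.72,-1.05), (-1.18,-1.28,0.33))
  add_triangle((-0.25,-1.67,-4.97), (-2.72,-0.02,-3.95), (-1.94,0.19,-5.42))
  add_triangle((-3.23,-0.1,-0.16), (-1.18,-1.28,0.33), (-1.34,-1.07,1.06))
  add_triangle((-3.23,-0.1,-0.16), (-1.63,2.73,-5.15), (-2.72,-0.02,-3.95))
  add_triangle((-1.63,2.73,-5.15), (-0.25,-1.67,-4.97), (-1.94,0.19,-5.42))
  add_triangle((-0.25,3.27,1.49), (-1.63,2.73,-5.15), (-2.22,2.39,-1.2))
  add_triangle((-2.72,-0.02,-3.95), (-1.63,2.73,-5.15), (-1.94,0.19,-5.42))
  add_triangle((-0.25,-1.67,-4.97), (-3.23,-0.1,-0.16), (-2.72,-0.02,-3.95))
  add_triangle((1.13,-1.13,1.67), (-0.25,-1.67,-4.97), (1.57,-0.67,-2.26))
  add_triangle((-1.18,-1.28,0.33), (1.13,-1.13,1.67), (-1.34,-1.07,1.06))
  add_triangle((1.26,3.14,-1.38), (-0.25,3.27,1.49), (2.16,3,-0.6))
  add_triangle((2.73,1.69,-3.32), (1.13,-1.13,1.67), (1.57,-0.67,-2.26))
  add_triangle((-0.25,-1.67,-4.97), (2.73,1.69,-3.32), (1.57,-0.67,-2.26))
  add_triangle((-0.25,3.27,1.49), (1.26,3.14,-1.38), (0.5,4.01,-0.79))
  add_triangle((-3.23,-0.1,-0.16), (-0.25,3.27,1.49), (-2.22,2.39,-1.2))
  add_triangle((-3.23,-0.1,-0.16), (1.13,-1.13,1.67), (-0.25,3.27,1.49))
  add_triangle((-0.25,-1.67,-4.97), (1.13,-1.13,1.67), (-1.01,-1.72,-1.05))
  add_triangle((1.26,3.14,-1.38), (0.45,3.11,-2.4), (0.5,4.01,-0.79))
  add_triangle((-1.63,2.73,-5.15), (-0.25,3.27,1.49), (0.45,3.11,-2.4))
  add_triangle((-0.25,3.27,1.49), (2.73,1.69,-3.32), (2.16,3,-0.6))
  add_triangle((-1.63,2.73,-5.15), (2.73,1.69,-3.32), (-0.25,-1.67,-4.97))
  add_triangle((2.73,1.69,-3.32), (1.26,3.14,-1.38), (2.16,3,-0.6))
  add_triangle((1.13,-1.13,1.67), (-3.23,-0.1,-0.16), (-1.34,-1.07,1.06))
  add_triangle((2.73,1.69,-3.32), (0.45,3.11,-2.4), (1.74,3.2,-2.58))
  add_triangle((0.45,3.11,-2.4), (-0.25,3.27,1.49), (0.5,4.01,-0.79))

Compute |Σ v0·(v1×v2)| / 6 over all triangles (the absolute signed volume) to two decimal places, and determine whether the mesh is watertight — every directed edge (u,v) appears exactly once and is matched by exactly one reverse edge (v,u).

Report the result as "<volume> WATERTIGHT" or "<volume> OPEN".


92.44 WATERTIGHT

Per-triangle v0·(v1×v2)/6:
  t1: +0.6453
  t2: +0.8612
  t3: +6.0365
  t4: +5.0782
  t5: +5.7309
  t6: +0.7366
  t7: +3.6121
  t8: +1.0225
  t9: +2.3949
  t10: +0.5389
  t11: +5.5355
  t12: +3.8766
  t13: +5.3262
  t14: +2.9776
  t15: +3.5855
  t16: +2.4360
  t17: +0.4673
  t18: +2.0521
  t19: +2.5662
  t20: +3.6983
  t21: +0.9041
  t22: +3.9120
  t23: +3.7902
  t24: +2.5254
  t25: +1.0058
  t26: +5.3534
  t27: -2.2610
  t28: +13.8898
  t29: +2.0612
  t30: +0.1873
  t31: +1.1919
  t32: +0.6969
Σ = +92.4351 → |volume| = 92.44

Directed edges: 96 total, each appears once with its reverse present → watertight.


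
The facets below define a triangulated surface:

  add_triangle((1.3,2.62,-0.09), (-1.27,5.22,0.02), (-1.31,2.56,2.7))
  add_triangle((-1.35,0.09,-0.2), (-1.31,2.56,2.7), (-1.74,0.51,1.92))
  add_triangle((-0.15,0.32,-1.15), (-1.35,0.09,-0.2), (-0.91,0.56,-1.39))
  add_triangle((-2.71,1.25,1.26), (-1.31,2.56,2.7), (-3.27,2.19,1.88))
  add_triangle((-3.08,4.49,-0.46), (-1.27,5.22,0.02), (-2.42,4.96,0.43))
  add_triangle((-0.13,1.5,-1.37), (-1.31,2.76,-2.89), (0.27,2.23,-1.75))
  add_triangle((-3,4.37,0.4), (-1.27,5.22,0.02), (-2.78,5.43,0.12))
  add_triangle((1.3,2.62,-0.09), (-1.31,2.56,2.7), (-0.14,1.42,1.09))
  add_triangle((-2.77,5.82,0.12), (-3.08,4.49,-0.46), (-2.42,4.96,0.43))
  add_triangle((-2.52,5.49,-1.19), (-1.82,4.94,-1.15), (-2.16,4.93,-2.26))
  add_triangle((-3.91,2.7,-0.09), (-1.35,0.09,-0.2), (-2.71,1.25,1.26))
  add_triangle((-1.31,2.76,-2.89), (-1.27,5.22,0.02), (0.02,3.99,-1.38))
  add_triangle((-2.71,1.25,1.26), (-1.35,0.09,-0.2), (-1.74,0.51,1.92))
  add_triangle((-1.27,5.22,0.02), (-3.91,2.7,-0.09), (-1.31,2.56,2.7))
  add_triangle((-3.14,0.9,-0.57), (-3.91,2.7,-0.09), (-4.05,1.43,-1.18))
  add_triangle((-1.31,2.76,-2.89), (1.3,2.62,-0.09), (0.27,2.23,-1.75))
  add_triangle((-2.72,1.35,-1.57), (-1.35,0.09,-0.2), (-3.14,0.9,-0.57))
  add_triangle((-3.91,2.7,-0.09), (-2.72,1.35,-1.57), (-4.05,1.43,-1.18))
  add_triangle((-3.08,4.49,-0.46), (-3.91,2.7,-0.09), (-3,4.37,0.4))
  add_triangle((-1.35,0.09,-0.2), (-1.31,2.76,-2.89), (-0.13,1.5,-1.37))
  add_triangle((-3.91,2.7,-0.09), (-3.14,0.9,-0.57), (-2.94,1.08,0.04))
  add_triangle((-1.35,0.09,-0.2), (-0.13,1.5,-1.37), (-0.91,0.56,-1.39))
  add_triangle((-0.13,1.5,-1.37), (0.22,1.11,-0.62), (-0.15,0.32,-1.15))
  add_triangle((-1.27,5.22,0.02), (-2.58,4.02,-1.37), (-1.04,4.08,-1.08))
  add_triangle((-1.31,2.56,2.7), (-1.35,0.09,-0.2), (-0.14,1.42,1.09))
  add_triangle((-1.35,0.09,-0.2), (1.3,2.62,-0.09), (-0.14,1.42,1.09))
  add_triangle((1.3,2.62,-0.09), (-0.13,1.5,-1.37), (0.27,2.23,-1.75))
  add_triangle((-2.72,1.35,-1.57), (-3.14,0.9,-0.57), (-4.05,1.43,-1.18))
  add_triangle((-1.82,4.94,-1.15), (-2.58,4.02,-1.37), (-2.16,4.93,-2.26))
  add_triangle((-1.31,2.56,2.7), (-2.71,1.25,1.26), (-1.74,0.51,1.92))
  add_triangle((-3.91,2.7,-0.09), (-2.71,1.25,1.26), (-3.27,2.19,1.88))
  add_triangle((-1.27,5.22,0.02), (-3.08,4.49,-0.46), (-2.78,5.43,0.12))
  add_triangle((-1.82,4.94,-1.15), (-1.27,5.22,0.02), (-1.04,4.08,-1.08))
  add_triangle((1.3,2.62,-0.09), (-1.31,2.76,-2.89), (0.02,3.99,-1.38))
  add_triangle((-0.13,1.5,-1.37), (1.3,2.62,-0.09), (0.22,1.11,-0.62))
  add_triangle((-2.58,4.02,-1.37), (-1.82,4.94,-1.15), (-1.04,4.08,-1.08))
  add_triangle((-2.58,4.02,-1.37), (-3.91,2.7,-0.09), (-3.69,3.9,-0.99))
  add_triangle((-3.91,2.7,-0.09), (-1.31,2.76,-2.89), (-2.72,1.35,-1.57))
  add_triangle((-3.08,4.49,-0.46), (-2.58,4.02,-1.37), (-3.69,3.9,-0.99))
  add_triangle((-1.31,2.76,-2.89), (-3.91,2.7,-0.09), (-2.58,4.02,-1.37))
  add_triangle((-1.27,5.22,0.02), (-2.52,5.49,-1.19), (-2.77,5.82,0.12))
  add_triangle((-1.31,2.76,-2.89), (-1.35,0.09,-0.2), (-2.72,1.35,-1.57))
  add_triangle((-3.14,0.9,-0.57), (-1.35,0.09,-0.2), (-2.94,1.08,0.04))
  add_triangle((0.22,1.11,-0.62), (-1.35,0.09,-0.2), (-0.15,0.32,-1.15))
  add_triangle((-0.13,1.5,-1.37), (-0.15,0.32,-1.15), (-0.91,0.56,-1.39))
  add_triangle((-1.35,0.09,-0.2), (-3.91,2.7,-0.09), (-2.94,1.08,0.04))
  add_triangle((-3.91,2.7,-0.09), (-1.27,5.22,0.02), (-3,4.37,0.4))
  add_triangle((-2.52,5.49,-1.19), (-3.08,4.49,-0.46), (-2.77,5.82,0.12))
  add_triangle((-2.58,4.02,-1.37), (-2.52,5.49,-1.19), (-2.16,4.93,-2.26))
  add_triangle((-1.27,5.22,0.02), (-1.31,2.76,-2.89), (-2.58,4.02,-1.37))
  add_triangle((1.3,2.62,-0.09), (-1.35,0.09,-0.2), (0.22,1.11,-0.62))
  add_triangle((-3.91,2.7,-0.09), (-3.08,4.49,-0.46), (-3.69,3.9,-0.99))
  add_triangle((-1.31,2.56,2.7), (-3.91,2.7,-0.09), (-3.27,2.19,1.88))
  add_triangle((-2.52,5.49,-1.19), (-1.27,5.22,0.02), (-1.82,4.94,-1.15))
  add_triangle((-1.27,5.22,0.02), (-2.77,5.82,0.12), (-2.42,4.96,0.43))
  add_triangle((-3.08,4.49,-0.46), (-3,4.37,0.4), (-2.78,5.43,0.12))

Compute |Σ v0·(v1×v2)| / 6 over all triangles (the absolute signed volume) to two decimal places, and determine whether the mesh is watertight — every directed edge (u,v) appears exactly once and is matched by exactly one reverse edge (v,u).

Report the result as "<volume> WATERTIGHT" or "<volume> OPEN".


37.68 OPEN

Per-triangle v0·(v1×v2)/6:
  t1: +4.4747
  t2: -0.9550
  t3: +0.0392
  t4: +0.3261
  t5: -1.2144
  t6: +0.0340
  t7: +0.3193
  t8: +0.2549
  t9: +0.3316
  t10: +0.4804
  t11: +0.7942
  t12: +3.2752
  t13: +0.3767
  t14: +7.6738
  t15: +0.4549
  t16: +0.9369
  t17: +0.1538
  t18: +0.9684
  t19: +1.3051
  t20: -0.0923
  t21: +0.3972
  t22: +0.2694
  t23: +0.0558
  t24: -1.4699
  t25: -0.3006
  t26: -0.7661
  t27: -0.1573
  t28: +0.0188
  t29: -0.8836
  t30: +1.2577
  t31: +0.7331
  t32: +0.7772
  t33: +0.5410
  t34: +0.9378
  t35: +0.0317
  t36: +0.2834
  t37: -0.1656
  t38: +2.8071
  t39: +0.8060
  t40: +2.5870
  t41: +1.5273
  t42: +0.0071
  t43: +0.0947
  t44: -0.2399
  t45: +0.1579
  t46: -0.1637
  t47: -1.2538
  t48: +1.2419
  t49: +0.8479
  t50: +3.2729
  t51: -0.3259
  t52: +1.0510
  t53: +2.2304
  t54: +0.5532
  t55: +0.3810
  t56: +0.6005
Σ = +37.6800 → |volume| = 37.68

Directed edges: 168 total; 6 unmatched, e.g. (1.3,2.62,-0.09)→(-1.27,5.22,0.02) → open.
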